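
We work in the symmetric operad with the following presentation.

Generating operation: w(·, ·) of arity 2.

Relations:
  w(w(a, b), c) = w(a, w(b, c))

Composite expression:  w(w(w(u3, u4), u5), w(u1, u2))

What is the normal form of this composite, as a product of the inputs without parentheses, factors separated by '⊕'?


Associativity of w dissolves the nesting; only the u-input order survives.
w(u3, u4) unparenthesizes to u3 ⊕ u4
w(w(u3, u4), u5) unparenthesizes to u3 ⊕ u4 ⊕ u5
w(u1, u2) unparenthesizes to u1 ⊕ u2
w(w(w(u3, u4), u5), w(u1, u2)) unparenthesizes to u3 ⊕ u4 ⊕ u5 ⊕ u1 ⊕ u2

u3 ⊕ u4 ⊕ u5 ⊕ u1 ⊕ u2


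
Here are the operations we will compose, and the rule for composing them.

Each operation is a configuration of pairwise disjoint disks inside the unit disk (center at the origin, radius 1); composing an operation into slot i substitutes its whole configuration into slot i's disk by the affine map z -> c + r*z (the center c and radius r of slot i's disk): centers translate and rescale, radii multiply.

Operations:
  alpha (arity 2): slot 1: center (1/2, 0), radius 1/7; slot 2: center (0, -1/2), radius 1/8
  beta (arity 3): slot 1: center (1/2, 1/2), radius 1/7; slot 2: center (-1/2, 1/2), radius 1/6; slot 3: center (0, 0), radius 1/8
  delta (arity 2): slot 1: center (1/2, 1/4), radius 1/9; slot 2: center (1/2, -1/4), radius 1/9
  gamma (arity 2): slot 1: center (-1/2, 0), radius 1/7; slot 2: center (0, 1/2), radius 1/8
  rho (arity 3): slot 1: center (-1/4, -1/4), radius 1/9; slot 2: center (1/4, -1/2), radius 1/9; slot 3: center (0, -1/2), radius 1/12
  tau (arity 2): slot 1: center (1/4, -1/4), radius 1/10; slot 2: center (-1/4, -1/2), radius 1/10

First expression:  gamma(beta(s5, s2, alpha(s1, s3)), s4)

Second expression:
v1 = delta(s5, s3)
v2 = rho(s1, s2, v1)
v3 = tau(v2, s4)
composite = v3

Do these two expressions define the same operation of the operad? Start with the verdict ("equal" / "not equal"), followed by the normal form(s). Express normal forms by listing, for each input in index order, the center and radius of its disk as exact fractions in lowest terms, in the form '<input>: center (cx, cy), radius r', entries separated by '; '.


In normal form, the first expression is s1: center (-55/112, 0), radius 1/392; s2: center (-4/7, 1/14), radius 1/42; s3: center (-1/2, -1/112), radius 1/448; s4: center (0, 1/2), radius 1/8; s5: center (-3/7, 1/14), radius 1/49
In normal form, the second expression is s1: center (9/40, -11/40), radius 1/90; s2: center (11/40, -3/10), radius 1/90; s3: center (61/240, -29/96), radius 1/1080; s4: center (-1/4, -1/2), radius 1/10; s5: center (61/240, -143/480), radius 1/1080
They disagree, so not equal.

not equal: they reduce to s1: center (-55/112, 0), radius 1/392; s2: center (-4/7, 1/14), radius 1/42; s3: center (-1/2, -1/112), radius 1/448; s4: center (0, 1/2), radius 1/8; s5: center (-3/7, 1/14), radius 1/49 and s1: center (9/40, -11/40), radius 1/90; s2: center (11/40, -3/10), radius 1/90; s3: center (61/240, -29/96), radius 1/1080; s4: center (-1/4, -1/2), radius 1/10; s5: center (61/240, -143/480), radius 1/1080


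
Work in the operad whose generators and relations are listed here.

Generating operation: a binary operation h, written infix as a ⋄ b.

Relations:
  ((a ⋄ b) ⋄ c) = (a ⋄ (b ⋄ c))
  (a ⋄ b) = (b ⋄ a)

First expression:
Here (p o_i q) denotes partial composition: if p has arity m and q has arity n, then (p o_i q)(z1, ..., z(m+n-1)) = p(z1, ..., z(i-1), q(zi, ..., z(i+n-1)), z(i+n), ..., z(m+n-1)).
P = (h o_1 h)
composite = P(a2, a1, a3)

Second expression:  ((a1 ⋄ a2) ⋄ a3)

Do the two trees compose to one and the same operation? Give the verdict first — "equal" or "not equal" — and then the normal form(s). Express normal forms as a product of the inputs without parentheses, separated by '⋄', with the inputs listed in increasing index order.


equal; both compose to a1 ⋄ a2 ⋄ a3


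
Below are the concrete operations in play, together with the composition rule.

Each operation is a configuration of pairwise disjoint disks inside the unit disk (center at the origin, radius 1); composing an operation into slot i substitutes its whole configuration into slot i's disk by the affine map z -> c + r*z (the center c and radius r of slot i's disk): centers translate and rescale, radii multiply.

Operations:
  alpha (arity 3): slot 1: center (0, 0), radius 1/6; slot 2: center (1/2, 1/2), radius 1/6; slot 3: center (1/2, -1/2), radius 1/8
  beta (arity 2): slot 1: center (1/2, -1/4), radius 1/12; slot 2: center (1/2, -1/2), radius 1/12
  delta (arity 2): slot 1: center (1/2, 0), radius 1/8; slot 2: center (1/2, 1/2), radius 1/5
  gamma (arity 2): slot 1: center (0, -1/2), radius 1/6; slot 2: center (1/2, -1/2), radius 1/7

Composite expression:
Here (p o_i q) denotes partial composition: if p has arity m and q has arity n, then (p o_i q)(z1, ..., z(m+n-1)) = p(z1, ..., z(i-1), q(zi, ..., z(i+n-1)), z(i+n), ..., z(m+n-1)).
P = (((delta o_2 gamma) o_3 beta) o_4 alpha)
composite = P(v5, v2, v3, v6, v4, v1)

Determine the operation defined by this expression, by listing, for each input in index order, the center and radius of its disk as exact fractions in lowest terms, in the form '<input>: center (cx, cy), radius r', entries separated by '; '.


Below delta, radii multiply path by path; the v-disk centers shift.
input v5: composing its 1 substitution step yields center (1/2, 0), radius 1/8
input v2: composing its 2 substitution steps yields center (1/2, 2/5), radius 1/30
input v3: composing its 3 substitution steps yields center (43/70, 11/28), radius 1/420
input v6: composing its 4 substitution steps yields center (43/70, 27/70), radius 1/2520
input v4: composing its 4 substitution steps yields center (517/840, 65/168), radius 1/2520
input v1: composing its 4 substitution steps yields center (517/840, 323/840), radius 1/3360

v1: center (517/840, 323/840), radius 1/3360; v2: center (1/2, 2/5), radius 1/30; v3: center (43/70, 11/28), radius 1/420; v4: center (517/840, 65/168), radius 1/2520; v5: center (1/2, 0), radius 1/8; v6: center (43/70, 27/70), radius 1/2520


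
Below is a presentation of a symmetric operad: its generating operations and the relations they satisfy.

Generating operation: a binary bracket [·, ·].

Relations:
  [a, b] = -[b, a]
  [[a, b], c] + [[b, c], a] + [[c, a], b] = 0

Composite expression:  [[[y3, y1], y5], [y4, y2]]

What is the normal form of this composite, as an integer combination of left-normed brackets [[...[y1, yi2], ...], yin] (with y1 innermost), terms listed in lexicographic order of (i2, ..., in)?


[[[[y1, y3], y5], y2], y4] - [[[[y1, y3], y5], y4], y2]

Antisymmetry and Jacobi reduce to y1-anchored left-normed brackets.
Composite bracket: [[[y3, y1], y5], [y4, y2]]
Full expansion: 16 signed words from ab - ba (2^4 = 16).
Collect the words opening with y1:
  from y1y3y5y2y4, sign +1: term +[[[[y1, y3], y5], y2], y4]
  from y1y3y5y4y2, sign -1: term -[[[[y1, y3], y5], y4], y2]


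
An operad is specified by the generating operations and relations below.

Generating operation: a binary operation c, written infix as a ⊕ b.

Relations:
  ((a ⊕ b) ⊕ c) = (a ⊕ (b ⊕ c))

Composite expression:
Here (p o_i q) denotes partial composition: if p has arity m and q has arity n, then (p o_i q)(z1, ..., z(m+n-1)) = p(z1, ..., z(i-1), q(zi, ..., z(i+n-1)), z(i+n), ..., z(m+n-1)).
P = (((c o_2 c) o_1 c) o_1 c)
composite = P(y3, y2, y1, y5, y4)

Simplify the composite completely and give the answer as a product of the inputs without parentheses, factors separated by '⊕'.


y3 ⊕ y2 ⊕ y1 ⊕ y5 ⊕ y4

Every regrouping of c is equal, so read the y-inputs in written order.
(y3 ⊕ y2) spells out as y3 ⊕ y2
((y3 ⊕ y2) ⊕ y1) spells out as y3 ⊕ y2 ⊕ y1
(y5 ⊕ y4) spells out as y5 ⊕ y4
(((y3 ⊕ y2) ⊕ y1) ⊕ (y5 ⊕ y4)) spells out as y3 ⊕ y2 ⊕ y1 ⊕ y5 ⊕ y4


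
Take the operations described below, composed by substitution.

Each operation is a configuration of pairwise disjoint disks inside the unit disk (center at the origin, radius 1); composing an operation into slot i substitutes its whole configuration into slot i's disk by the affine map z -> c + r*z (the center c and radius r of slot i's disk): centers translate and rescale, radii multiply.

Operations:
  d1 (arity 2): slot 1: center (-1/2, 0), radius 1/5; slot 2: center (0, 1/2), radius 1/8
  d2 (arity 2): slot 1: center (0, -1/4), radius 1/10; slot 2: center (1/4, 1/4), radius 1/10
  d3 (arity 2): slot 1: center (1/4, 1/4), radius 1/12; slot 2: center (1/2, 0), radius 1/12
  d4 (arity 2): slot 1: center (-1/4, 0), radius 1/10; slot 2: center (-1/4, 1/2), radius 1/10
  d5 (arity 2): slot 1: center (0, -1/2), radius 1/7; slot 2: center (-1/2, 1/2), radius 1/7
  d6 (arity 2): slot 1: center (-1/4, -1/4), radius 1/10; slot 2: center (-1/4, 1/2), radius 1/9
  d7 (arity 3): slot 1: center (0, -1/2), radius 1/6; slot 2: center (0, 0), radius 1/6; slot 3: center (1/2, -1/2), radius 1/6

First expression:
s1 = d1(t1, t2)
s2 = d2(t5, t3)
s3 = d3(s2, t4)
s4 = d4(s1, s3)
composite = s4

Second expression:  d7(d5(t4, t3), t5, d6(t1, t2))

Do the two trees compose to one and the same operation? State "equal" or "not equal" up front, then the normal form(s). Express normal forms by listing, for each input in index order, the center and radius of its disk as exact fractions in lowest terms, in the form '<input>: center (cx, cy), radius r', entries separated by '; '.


Normal form of the first expression: t1: center (-3/10, 0), radius 1/50; t2: center (-1/4, 1/20), radius 1/80; t3: center (-107/480, 253/480), radius 1/1200; t4: center (-1/5, 1/2), radius 1/120; t5: center (-9/40, 251/480), radius 1/1200
Normal form of the second expression: t1: center (11/24, -13/24), radius 1/60; t2: center (11/24, -5/12), radius 1/54; t3: center (-1/12, -5/12), radius 1/42; t4: center (0, -7/12), radius 1/42; t5: center (0, 0), radius 1/6
The normal forms differ: not equal.

not equal; the first gives t1: center (-3/10, 0), radius 1/50; t2: center (-1/4, 1/20), radius 1/80; t3: center (-107/480, 253/480), radius 1/1200; t4: center (-1/5, 1/2), radius 1/120; t5: center (-9/40, 251/480), radius 1/1200 and the second t1: center (11/24, -13/24), radius 1/60; t2: center (11/24, -5/12), radius 1/54; t3: center (-1/12, -5/12), radius 1/42; t4: center (0, -7/12), radius 1/42; t5: center (0, 0), radius 1/6


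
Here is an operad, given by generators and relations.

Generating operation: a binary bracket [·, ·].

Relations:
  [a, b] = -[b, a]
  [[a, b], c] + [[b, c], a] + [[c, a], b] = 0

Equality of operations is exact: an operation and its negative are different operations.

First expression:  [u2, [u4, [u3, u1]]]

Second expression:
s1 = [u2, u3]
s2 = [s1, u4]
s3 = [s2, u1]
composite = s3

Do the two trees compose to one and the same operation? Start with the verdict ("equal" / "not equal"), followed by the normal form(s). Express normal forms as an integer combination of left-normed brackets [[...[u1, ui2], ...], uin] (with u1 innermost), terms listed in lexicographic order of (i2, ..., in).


not equal; the first gives -[[[u1, u3], u4], u2] and the second -[[[u1, u2], u3], u4] + [[[u1, u3], u2], u4] + [[[u1, u4], u2], u3] - [[[u1, u4], u3], u2]

The first composite normalizes to -[[[u1, u3], u4], u2]
The second composite normalizes to -[[[u1, u2], u3], u4] + [[[u1, u3], u2], u4] + [[[u1, u4], u2], u3] - [[[u1, u4], u3], u2]
They disagree, so not equal.


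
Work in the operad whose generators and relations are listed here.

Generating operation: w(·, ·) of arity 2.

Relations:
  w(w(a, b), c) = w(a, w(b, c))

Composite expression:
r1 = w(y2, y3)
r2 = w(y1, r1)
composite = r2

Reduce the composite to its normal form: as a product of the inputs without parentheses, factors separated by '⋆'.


y1 ⋆ y2 ⋆ y3

Under associativity of w, the answer is the y's in reading order.
w(y2, y3) collapses to y2 ⋆ y3
w(y1, w(y2, y3)) collapses to y1 ⋆ y2 ⋆ y3


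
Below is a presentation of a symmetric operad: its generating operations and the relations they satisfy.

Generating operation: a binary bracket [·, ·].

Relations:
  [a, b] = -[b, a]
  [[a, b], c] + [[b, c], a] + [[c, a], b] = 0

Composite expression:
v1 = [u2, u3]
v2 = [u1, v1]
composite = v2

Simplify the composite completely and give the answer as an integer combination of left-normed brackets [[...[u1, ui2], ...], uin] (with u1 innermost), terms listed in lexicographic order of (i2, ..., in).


[[u1, u2], u3] - [[u1, u3], u2]

Skip Jacobi rewriting: expand, keep u1-initial words, read off terms.
Composite bracket: [u1, [u2, u3]]
Full expansion: 4 signed words from ab - ba (2^2 = 4).
Coefficients come from the u1-initial words:
  word u1u2u3 has sign +1, contributing +[[u1, u2], u3]
  word u1u3u2 has sign -1, contributing -[[u1, u3], u2]


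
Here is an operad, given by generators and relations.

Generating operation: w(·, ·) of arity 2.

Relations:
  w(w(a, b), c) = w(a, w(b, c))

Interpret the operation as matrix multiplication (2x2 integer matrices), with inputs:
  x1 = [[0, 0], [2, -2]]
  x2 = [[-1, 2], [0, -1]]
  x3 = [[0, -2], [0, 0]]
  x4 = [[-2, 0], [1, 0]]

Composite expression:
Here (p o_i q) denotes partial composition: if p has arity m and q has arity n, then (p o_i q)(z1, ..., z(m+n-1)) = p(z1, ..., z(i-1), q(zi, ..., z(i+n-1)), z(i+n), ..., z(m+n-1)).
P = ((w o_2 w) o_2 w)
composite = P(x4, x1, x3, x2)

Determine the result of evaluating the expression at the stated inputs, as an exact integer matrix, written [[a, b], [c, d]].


[[0, 0], [0, 0]]

w(x1, x3) = [[0, 0], [0, -4]]
w(w(x1, x3), x2) = [[0, 0], [0, 4]]
w(x4, w(w(x1, x3), x2)) = [[0, 0], [0, 0]]


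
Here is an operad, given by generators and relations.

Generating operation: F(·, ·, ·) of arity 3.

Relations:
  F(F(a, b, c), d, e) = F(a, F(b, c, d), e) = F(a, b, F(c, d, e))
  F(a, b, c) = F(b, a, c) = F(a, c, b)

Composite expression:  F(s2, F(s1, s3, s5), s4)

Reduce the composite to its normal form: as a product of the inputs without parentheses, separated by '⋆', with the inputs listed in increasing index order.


s1 ⋆ s2 ⋆ s3 ⋆ s4 ⋆ s5

Key point: F commutes, so take the s-inputs in any fixed order.
F(s1, s3, s5) reduces to s1 ⋆ s3 ⋆ s5
F(s2, F(s1, s3, s5), s4) reduces to s2 ⋆ s1 ⋆ s3 ⋆ s5 ⋆ s4
rearranged into index order: s1 ⋆ s2 ⋆ s3 ⋆ s4 ⋆ s5


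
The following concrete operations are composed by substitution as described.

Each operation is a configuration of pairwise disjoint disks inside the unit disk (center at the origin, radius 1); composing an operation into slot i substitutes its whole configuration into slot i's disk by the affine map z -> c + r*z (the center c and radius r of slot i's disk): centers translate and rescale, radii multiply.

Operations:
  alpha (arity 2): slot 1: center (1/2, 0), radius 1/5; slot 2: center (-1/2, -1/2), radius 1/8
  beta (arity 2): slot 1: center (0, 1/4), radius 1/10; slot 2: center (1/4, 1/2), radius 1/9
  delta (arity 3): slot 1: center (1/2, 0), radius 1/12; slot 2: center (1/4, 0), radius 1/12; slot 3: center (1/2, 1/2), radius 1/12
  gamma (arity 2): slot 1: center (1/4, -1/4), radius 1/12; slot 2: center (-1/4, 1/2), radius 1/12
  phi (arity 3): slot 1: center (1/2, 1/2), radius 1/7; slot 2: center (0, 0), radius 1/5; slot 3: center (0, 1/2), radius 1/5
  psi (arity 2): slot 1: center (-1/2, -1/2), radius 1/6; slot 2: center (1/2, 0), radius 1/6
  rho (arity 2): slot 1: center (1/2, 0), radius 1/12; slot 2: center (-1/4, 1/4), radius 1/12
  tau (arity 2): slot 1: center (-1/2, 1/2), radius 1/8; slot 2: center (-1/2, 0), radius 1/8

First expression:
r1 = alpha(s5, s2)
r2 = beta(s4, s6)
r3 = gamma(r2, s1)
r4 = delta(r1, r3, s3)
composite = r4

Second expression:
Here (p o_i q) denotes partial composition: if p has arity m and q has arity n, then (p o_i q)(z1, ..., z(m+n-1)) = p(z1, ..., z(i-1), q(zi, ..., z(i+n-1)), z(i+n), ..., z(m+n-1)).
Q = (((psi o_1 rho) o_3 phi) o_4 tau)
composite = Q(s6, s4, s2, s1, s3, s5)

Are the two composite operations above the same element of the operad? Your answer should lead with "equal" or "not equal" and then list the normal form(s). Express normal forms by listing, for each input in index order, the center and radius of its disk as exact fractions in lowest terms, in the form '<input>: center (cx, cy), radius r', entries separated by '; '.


not equal: they reduce to s1: center (11/48, 1/24), radius 1/144; s2: center (11/24, -1/24), radius 1/96; s3: center (1/2, 1/2), radius 1/12; s4: center (13/48, -11/576), radius 1/1440; s5: center (13/24, 0), radius 1/60; s6: center (157/576, -5/288), radius 1/1296 and s1: center (29/60, 1/60), radius 1/240; s2: center (7/12, 1/12), radius 1/42; s3: center (29/60, 0), radius 1/240; s4: center (-13/24, -11/24), radius 1/72; s5: center (1/2, 1/12), radius 1/30; s6: center (-5/12, -1/2), radius 1/72

Reducing the first expression gives s1: center (11/48, 1/24), radius 1/144; s2: center (11/24, -1/24), radius 1/96; s3: center (1/2, 1/2), radius 1/12; s4: center (13/48, -11/576), radius 1/1440; s5: center (13/24, 0), radius 1/60; s6: center (157/576, -5/288), radius 1/1296
Reducing the second expression gives s1: center (29/60, 1/60), radius 1/240; s2: center (7/12, 1/12), radius 1/42; s3: center (29/60, 0), radius 1/240; s4: center (-13/24, -11/24), radius 1/72; s5: center (1/2, 1/12), radius 1/30; s6: center (-5/12, -1/2), radius 1/72
The forms do not match — not equal.


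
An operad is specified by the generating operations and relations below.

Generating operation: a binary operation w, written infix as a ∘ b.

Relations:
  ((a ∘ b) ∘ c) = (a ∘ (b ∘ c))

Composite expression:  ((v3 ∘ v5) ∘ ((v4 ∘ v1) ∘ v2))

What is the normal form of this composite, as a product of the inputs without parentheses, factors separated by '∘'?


v3 ∘ v5 ∘ v4 ∘ v1 ∘ v2

Under associativity of w, the answer is the v's in reading order.
(v3 ∘ v5) spells out as v3 ∘ v5
(v4 ∘ v1) spells out as v4 ∘ v1
((v4 ∘ v1) ∘ v2) spells out as v4 ∘ v1 ∘ v2
((v3 ∘ v5) ∘ ((v4 ∘ v1) ∘ v2)) spells out as v3 ∘ v5 ∘ v4 ∘ v1 ∘ v2


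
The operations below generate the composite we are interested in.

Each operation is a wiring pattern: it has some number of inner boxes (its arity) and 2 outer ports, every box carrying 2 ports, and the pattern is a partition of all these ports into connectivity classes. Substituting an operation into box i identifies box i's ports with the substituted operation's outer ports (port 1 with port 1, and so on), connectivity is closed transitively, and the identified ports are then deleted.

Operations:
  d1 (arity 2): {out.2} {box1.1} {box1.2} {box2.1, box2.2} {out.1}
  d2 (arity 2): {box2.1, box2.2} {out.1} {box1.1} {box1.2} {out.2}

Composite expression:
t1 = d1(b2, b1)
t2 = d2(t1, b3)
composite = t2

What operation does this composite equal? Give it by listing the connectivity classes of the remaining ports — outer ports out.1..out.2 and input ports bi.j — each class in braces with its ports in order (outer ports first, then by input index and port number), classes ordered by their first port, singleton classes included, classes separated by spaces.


After gluing at d2, chains via deleted ports link the b-ports.
stage d1: inputs (b2, b1), connectivity {out.1} {out.2} {b1.1, b1.2} {b2.1} {b2.2}, out.j its boundary
stage d2: inputs (b2, b1, b3), connectivity {out.1} {out.2} {b1.1, b1.2} {b2.1} {b2.2} {b3.1, b3.2}, out.j its boundary

{out.1} {out.2} {b1.1, b1.2} {b2.1} {b2.2} {b3.1, b3.2}


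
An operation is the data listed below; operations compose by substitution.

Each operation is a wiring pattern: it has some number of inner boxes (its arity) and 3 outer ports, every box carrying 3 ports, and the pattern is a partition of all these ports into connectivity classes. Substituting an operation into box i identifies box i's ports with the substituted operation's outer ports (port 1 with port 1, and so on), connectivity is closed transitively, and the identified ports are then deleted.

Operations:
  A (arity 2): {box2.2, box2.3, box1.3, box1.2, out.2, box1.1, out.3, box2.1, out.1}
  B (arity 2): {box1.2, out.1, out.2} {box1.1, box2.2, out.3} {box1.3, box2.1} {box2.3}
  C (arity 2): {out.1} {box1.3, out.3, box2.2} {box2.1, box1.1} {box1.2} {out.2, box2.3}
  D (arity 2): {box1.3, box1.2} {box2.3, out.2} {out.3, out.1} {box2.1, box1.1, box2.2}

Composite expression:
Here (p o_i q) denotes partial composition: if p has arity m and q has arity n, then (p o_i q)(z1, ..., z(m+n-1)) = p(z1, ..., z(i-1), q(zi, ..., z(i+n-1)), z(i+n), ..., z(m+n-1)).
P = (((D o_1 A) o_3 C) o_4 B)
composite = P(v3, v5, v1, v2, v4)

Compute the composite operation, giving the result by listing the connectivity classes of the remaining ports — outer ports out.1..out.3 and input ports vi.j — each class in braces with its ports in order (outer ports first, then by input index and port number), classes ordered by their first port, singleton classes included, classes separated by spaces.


Reachability decides: close wires over D-identified ports.
the subtree at A composes to {out.1, out.2, out.3, v3.1, v3.2, v3.3, v5.1, v5.2, v5.3} on (v3, v5); out.j = own outer ports
the subtree at B composes to {out.1, out.2, v2.2} {out.3, v2.1, v4.2} {v2.3, v4.1} {v4.3} on (v2, v4); out.j = own outer ports
the subtree at C composes to {out.1} {out.2, v2.1, v4.2} {out.3, v1.1, v1.3, v2.2} {v1.2} {v2.3, v4.1} {v4.3} on (v1, v2, v4); out.j = own outer ports
the subtree at D composes to {out.1, out.3} {out.2, v1.1, v1.3, v2.2} {v1.2} {v2.1, v3.1, v3.2, v3.3, v4.2, v5.1, v5.2, v5.3} {v2.3, v4.1} {v4.3} on (v3, v5, v1, v2, v4); out.j = own outer ports

{out.1, out.3} {out.2, v1.1, v1.3, v2.2} {v1.2} {v2.1, v3.1, v3.2, v3.3, v4.2, v5.1, v5.2, v5.3} {v2.3, v4.1} {v4.3}


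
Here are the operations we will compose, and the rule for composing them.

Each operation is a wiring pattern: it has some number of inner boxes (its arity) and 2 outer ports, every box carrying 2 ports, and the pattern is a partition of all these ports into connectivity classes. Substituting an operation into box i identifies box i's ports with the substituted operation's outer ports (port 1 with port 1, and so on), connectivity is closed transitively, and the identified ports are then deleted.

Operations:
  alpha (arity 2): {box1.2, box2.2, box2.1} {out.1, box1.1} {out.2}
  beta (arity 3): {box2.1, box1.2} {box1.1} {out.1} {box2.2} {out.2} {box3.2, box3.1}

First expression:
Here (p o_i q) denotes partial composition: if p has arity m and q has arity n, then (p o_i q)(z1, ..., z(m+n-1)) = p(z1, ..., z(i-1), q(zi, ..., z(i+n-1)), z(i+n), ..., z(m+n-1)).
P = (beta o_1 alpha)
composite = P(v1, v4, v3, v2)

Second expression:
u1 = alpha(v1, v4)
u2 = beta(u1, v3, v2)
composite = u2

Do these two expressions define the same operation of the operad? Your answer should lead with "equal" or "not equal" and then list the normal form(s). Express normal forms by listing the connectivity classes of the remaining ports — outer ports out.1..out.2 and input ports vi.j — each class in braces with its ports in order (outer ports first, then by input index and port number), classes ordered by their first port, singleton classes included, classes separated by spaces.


equal: each reduces to {out.1} {out.2} {v1.1} {v1.2, v4.1, v4.2} {v2.1, v2.2} {v3.1} {v3.2}

In normal form, the first expression is {out.1} {out.2} {v1.1} {v1.2, v4.1, v4.2} {v2.1, v2.2} {v3.1} {v3.2}
In normal form, the second expression is {out.1} {out.2} {v1.1} {v1.2, v4.1, v4.2} {v2.1, v2.2} {v3.1} {v3.2}
The normal forms match — equal.


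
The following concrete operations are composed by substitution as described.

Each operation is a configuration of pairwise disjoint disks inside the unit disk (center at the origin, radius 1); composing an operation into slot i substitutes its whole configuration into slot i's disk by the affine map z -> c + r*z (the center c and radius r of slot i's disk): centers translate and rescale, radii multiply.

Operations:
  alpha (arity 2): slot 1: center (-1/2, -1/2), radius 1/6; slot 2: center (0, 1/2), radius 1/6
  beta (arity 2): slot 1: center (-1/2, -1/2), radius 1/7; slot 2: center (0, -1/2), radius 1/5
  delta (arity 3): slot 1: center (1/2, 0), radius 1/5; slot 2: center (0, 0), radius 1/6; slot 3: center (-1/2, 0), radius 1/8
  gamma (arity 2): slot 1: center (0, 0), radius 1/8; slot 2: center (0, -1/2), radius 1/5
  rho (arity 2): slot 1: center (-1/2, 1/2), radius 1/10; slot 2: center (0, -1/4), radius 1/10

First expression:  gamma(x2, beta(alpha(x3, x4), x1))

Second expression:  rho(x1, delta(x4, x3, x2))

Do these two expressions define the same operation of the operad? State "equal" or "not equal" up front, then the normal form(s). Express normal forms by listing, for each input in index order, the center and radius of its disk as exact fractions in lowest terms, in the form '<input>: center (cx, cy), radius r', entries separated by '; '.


not equal — first x1: center (0, -3/5), radius 1/25; x2: center (0, 0), radius 1/8; x3: center (-4/35, -43/70), radius 1/210; x4: center (-1/10, -41/70), radius 1/210, second x1: center (-1/2, 1/2), radius 1/10; x2: center (-1/20, -1/4), radius 1/80; x3: center (0, -1/4), radius 1/60; x4: center (1/20, -1/4), radius 1/50

In normal form, the first expression is x1: center (0, -3/5), radius 1/25; x2: center (0, 0), radius 1/8; x3: center (-4/35, -43/70), radius 1/210; x4: center (-1/10, -41/70), radius 1/210
In normal form, the second expression is x1: center (-1/2, 1/2), radius 1/10; x2: center (-1/20, -1/4), radius 1/80; x3: center (0, -1/4), radius 1/60; x4: center (1/20, -1/4), radius 1/50
No match — not equal.


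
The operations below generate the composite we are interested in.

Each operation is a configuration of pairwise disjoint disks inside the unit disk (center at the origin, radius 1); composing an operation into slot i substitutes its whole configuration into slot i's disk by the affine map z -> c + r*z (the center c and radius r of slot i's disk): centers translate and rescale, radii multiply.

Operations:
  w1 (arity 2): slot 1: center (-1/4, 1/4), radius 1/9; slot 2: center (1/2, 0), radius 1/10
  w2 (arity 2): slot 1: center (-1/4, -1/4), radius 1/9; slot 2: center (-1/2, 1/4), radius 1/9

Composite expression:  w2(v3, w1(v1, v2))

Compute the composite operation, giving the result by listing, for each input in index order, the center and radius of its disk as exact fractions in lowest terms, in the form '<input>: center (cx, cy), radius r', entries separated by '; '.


v1: center (-19/36, 5/18), radius 1/81; v2: center (-4/9, 1/4), radius 1/90; v3: center (-1/4, -1/4), radius 1/9

Follow each v-input down from w2: c' goes to c + r*c', radius to r*r'.
tracing v3 down its 1-map path: center (-1/4, -1/4), radius 1/9
tracing v1 down its 2-map path: center (-19/36, 5/18), radius 1/81
tracing v2 down its 2-map path: center (-4/9, 1/4), radius 1/90


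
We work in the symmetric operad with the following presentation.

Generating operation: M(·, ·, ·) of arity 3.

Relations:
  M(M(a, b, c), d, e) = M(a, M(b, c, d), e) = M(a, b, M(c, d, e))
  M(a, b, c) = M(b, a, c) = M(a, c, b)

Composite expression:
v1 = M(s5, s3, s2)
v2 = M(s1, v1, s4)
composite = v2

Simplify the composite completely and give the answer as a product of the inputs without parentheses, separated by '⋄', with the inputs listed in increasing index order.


With M associative and commutative, the s-input set is all that matters.
M(s5, s3, s2) reduces to s5 ⋄ s3 ⋄ s2
M(s1, M(s5, s3, s2), s4) reduces to s1 ⋄ s5 ⋄ s3 ⋄ s2 ⋄ s4
reordering the factors by index: s1 ⋄ s2 ⋄ s3 ⋄ s4 ⋄ s5

s1 ⋄ s2 ⋄ s3 ⋄ s4 ⋄ s5


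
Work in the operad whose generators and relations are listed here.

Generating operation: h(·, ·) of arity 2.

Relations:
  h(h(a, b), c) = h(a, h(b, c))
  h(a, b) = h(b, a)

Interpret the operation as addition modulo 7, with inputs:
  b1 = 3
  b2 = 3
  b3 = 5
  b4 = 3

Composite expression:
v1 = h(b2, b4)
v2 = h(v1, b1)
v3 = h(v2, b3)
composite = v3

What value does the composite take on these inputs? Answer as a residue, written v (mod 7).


0 (mod 7)

h(b2, b4) = 6
h(h(b2, b4), b1) = 2
h(h(h(b2, b4), b1), b3) = 0


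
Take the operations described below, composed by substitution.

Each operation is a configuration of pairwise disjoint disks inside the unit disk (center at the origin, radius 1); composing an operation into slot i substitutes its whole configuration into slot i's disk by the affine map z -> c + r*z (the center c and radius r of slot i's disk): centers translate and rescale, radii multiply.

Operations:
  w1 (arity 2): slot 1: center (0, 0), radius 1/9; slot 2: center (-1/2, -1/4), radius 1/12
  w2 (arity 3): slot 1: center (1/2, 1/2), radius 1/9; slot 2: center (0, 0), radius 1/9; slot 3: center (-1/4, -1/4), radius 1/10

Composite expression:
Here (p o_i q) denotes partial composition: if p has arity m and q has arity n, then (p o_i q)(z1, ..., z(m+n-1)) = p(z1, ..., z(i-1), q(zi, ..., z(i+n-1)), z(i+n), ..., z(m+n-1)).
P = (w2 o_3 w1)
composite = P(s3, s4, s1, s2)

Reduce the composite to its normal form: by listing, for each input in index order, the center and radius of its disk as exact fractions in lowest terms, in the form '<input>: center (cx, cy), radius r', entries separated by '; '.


s1: center (-1/4, -1/4), radius 1/90; s2: center (-3/10, -11/40), radius 1/120; s3: center (1/2, 1/2), radius 1/9; s4: center (0, 0), radius 1/9

Affine substitution under w2: radii multiply and s-centers shift.
input s3: composing its 1 substitution step yields center (1/2, 1/2), radius 1/9
input s4: composing its 1 substitution step yields center (0, 0), radius 1/9
input s1: composing its 2 substitution steps yields center (-1/4, -1/4), radius 1/90
input s2: composing its 2 substitution steps yields center (-3/10, -11/40), radius 1/120


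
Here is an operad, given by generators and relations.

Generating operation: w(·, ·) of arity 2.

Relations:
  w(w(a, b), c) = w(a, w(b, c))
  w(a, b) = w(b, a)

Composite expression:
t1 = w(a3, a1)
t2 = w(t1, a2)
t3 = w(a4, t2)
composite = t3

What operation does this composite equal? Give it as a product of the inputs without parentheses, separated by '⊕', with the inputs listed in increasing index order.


a1 ⊕ a2 ⊕ a3 ⊕ a4

Both nesting and order wash out for w; what remains is which a's occur.
w(a3, a1) linearizes to a3 ⊕ a1
w(w(a3, a1), a2) linearizes to a3 ⊕ a1 ⊕ a2
w(a4, w(w(a3, a1), a2)) linearizes to a4 ⊕ a3 ⊕ a1 ⊕ a2
putting the inputs in ascending order: a1 ⊕ a2 ⊕ a3 ⊕ a4


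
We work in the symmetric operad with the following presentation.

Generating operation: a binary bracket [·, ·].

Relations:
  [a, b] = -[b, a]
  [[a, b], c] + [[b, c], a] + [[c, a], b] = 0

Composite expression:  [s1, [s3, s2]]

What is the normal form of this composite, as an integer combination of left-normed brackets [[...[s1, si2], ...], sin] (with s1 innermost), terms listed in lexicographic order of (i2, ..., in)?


A multilinear Lie element is pinned by s1-initial words (s1 innermost).
Composite bracket: [s1, [s3, s2]]
Applying ab - ba throughout gives 4 signed words (2^2 = 4).
Collect the words opening with s1:
  from s1s2s3, sign -1: term -[[s1, s2], s3]
  from s1s3s2, sign +1: term +[[s1, s3], s2]

-[[s1, s2], s3] + [[s1, s3], s2]


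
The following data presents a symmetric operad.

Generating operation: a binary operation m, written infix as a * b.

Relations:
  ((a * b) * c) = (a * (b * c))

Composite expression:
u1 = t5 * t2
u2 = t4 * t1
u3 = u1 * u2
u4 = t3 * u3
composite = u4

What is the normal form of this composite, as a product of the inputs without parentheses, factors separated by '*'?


Under associativity of m, the answer is the t's in reading order.
(t5 * t2) collapses to t5 * t2
(t4 * t1) collapses to t4 * t1
((t5 * t2) * (t4 * t1)) collapses to t5 * t2 * t4 * t1
(t3 * ((t5 * t2) * (t4 * t1))) collapses to t3 * t5 * t2 * t4 * t1

t3 * t5 * t2 * t4 * t1


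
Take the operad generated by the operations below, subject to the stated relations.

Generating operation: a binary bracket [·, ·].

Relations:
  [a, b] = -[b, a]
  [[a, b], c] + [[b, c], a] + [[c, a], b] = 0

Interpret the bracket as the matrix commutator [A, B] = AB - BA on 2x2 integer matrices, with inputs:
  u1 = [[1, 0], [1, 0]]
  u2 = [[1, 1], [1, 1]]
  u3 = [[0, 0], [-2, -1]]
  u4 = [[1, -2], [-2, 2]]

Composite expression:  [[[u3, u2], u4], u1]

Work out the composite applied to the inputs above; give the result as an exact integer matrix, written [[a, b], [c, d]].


[[-7, 7], [17, 7]]

[u3, u2] = [[2, 1], [-1, -2]]
[[u3, u2], u4] = [[-4, -7], [9, 4]]
[[[u3, u2], u4], u1] = [[-7, 7], [17, 7]]


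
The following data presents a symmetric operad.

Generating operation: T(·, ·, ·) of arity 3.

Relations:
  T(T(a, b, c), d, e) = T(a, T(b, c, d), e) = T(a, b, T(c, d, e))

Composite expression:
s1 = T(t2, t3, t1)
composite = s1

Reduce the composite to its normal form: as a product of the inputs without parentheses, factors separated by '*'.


t2 * t3 * t1

Key point: T is associative — brackets drop, the t-order remains.
T(t2, t3, t1) unparenthesizes to t2 * t3 * t1


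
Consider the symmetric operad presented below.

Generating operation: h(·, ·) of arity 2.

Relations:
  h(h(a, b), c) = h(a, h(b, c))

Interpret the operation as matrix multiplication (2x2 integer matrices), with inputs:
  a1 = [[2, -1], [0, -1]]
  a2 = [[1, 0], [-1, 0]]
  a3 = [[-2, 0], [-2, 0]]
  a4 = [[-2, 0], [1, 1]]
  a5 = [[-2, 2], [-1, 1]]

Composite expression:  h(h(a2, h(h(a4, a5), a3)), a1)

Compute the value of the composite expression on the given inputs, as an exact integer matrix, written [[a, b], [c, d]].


[[0, 0], [0, 0]]


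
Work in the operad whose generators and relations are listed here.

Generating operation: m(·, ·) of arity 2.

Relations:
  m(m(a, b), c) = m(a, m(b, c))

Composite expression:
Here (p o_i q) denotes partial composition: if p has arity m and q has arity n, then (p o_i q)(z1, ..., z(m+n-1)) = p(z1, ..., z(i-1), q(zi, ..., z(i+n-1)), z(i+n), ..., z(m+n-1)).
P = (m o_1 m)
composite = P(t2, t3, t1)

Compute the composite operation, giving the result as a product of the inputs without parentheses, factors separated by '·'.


t2 · t3 · t1

Under associativity of m, the answer is the t's in reading order.
m(t2, t3) spells out as t2 · t3
m(m(t2, t3), t1) spells out as t2 · t3 · t1


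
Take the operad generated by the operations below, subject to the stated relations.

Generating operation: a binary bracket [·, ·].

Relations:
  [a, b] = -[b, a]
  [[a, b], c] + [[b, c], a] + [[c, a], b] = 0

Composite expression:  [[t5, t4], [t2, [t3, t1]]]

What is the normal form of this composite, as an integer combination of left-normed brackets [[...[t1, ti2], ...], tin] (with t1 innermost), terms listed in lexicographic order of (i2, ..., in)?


[[[[t1, t3], t2], t4], t5] - [[[[t1, t3], t2], t5], t4]

Skip Jacobi rewriting: expand, keep t1-initial words, read off terms.
Composite bracket: [[t5, t4], [t2, [t3, t1]]]
The bracket unfolds into 16 signed words via [a, b] = ab - ba (2^4 = 16).
Collect the words opening with t1:
  t1t3t2t4t5 (sign +1) contributes +[[[[t1, t3], t2], t4], t5]
  t1t3t2t5t4 (sign -1) contributes -[[[[t1, t3], t2], t5], t4]


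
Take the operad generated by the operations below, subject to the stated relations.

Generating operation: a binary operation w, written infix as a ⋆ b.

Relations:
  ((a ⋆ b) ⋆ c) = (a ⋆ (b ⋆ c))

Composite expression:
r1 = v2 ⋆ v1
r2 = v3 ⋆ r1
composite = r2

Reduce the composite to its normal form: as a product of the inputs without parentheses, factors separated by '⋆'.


The w-tree's shape is irrelevant; the v-reading-order decides.
(v2 ⋆ v1) linearizes to v2 ⋆ v1
(v3 ⋆ (v2 ⋆ v1)) linearizes to v3 ⋆ v2 ⋆ v1

v3 ⋆ v2 ⋆ v1


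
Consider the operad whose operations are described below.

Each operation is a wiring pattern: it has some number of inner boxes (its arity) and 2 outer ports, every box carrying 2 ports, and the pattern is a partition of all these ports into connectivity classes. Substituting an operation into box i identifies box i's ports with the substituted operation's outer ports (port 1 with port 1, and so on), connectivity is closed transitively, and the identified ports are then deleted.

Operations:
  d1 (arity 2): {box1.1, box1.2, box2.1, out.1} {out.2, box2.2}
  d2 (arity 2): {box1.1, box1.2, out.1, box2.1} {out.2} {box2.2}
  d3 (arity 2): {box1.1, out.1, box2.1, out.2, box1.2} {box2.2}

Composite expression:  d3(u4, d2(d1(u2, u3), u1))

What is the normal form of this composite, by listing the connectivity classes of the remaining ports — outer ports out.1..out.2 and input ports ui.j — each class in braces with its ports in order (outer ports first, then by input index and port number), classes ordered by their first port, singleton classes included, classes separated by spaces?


{out.1, out.2, u1.1, u2.1, u2.2, u3.1, u3.2, u4.1, u4.2} {u1.2}

Treat the ports identified at d3 as solder joints: merge, then drop.
composing d1 on (u2, u3), with out.j its own outer ports: {out.1, u2.1, u2.2, u3.1} {out.2, u3.2}
composing d2 on (u2, u3, u1), with out.j its own outer ports: {out.1, u1.1, u2.1, u2.2, u3.1, u3.2} {out.2} {u1.2}
composing d3 on (u4, u2, u3, u1), with out.j its own outer ports: {out.1, out.2, u1.1, u2.1, u2.2, u3.1, u3.2, u4.1, u4.2} {u1.2}


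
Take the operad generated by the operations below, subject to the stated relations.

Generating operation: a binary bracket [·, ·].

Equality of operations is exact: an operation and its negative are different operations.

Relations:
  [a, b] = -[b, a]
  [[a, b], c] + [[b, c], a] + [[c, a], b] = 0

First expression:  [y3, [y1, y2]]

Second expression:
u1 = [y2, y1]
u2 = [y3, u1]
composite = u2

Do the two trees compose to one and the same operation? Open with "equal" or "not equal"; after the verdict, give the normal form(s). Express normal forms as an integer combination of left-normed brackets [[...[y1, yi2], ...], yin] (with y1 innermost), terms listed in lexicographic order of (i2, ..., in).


not equal — first -[[y1, y2], y3], second [[y1, y2], y3]

In normal form, the first expression is -[[y1, y2], y3]
In normal form, the second expression is [[y1, y2], y3]
No match — not equal.


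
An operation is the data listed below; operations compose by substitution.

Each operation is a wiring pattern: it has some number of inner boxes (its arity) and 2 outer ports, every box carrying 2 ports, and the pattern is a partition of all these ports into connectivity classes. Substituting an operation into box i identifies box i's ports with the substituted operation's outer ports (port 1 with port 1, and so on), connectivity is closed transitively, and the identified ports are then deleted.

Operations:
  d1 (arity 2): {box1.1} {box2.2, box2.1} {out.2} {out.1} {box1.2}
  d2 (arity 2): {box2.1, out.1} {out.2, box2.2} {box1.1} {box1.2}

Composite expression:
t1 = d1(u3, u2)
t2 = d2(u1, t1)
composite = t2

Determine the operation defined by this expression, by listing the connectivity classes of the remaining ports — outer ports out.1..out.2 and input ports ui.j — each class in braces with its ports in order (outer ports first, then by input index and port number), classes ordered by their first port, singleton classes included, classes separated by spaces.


{out.1} {out.2} {u1.1} {u1.2} {u2.1, u2.2} {u3.1} {u3.2}


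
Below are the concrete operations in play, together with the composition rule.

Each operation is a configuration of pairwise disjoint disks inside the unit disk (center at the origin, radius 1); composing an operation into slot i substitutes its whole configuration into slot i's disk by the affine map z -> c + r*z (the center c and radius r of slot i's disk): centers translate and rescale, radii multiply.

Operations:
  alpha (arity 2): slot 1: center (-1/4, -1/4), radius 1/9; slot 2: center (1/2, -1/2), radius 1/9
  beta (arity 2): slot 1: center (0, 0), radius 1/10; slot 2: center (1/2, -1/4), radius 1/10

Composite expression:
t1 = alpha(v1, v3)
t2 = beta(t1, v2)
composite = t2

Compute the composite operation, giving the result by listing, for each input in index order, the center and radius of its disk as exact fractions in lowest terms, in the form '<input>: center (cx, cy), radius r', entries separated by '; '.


v1: center (-1/40, -1/40), radius 1/90; v2: center (1/2, -1/4), radius 1/10; v3: center (1/20, -1/20), radius 1/90

Affine substitution under beta: radii multiply and v-centers shift.
v1 passes through 2 substitutions, ending at center (-1/40, -1/40), radius 1/90
v3 passes through 2 substitutions, ending at center (1/20, -1/20), radius 1/90
v2 passes through 1 substitution, ending at center (1/2, -1/4), radius 1/10
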